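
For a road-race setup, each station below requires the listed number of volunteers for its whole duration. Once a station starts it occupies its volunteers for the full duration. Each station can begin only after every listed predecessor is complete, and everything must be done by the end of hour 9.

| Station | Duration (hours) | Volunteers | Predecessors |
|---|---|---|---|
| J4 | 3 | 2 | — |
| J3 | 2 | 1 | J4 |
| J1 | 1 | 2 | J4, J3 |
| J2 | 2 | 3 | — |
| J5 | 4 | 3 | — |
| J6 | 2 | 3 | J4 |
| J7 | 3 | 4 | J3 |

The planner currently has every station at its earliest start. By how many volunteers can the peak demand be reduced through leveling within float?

Early-start peak: h1:8  h2:8  h3:5  h4:7  h5:4  h6:6  h7:4  h8:4  h9:0 ⇒ 8.
Leveled (J4@1, J3@4, J1@6, J2@1, J5@3, J6@4, J7@7): h1:5  h2:5  h3:5  h4:7  h5:7  h6:5  h7:4  h8:4  h9:4 ⇒ 7.
Reduction 8 − 7 = 1.

1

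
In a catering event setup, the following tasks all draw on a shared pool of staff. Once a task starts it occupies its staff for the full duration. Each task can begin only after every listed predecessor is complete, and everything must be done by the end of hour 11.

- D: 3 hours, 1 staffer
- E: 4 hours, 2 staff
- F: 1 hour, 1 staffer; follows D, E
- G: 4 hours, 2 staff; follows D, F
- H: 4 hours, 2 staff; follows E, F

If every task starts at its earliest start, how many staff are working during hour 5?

1

At early start, hour 5 has: F.
Demand: 1 = 1.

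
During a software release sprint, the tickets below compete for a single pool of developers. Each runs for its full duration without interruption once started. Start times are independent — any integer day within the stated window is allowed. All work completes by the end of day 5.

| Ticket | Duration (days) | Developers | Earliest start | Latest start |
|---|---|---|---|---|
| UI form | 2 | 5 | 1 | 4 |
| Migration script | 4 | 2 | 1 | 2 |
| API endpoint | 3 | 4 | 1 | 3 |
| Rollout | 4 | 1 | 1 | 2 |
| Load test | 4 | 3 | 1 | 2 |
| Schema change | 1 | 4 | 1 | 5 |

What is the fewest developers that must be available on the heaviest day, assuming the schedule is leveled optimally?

11

Early-start (UI form@1, Migration script@1, API endpoint@1, Rollout@1, Load test@1, Schema change@1) gives peak 19: d1:19  d2:15  d3:10  d4:6  d5:0.
Shift API endpoint→3, Schema change→5.
Schedule UI form@1, Migration script@1, API endpoint@3, Rollout@1, Load test@1, Schema change@5: d1:11  d2:11  d3:10  d4:10  d5:8 — peak 11.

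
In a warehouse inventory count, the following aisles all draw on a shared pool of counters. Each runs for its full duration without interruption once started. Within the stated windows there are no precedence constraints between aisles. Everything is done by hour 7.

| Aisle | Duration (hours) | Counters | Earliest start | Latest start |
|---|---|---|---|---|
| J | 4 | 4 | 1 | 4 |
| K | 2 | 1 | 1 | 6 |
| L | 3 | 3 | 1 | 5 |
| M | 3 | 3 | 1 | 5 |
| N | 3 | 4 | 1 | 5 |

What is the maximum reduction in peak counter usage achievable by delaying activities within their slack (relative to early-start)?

7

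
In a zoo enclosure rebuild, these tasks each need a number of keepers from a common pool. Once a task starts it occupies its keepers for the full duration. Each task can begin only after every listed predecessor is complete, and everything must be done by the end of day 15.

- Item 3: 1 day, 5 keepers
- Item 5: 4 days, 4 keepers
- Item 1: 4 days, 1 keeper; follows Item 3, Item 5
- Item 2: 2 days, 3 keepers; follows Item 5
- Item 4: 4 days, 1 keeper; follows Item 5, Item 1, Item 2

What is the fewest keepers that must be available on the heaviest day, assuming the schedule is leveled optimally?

5

Early-start (Item 3@1, Item 5@1, Item 1@5, Item 2@5, Item 4@9) gives peak 9: d1:9  d2:4  d3:4  d4:4  d5:4  d6:4  d7:1  d8:1  d9:1  d10:1  d11:1  d12:1  d13:0  d14:0  d15:0.
Shift Item 5→2, Item 1→6, Item 2→6, Item 4→10.
Schedule Item 3@1, Item 5@2, Item 1@6, Item 2@6, Item 4@10: d1:5  d2:4  d3:4  d4:4  d5:4  d6:4  d7:4  d8:1  d9:1  d10:1  d11:1  d12:1  d13:1  d14:0  d15:0 — peak 5.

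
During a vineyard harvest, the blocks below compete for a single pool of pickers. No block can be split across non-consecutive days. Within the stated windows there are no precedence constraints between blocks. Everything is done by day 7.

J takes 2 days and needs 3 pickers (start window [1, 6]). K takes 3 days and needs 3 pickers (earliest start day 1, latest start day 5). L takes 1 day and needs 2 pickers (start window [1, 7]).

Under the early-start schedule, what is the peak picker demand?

8

Early-start schedule: J@1, K@1, L@1.
Load per day: day 1: 8, day 2: 6, day 3: 3, day 4: 0, day 5: 0, day 6: 0, day 7: 0.
Peak is 8.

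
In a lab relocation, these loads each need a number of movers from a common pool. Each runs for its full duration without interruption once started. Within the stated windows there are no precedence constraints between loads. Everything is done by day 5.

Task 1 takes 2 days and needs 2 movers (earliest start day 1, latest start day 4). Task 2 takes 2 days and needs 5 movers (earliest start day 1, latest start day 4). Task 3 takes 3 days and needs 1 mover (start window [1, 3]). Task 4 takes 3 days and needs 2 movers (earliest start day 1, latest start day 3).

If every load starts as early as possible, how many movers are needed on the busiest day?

10

Early-start schedule: Task 1@1, Task 2@1, Task 3@1, Task 4@1.
Load per day: day 1: 10, day 2: 10, day 3: 3, day 4: 0, day 5: 0.
Peak is 10.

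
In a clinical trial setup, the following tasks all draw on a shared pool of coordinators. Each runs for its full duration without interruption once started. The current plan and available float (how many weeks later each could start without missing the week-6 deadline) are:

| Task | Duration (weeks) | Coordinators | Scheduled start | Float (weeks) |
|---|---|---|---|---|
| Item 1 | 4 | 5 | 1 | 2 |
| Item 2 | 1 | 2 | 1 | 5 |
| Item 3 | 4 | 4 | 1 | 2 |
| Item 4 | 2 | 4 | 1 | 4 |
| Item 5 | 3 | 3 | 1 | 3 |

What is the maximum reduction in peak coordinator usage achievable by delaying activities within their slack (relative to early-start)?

Early-start peak: w1:18  w2:16  w3:12  w4:9  w5:0  w6:0 ⇒ 18.
Leveled (Item 1@1, Item 2@1, Item 3@1, Item 4@5, Item 5@2): w1:11  w2:12  w3:12  w4:12  w5:4  w6:4 ⇒ 12.
Reduction 18 − 12 = 6.

6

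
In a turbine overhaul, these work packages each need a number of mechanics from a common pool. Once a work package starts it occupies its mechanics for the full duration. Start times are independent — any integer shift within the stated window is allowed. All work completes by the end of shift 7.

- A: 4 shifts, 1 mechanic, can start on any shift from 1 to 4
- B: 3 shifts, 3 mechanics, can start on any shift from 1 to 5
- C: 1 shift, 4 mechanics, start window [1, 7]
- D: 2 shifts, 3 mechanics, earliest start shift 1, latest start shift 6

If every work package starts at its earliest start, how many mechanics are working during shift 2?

7

At early start, shift 2 has: A, B, D.
Demand: 1 + 3 + 3 = 7.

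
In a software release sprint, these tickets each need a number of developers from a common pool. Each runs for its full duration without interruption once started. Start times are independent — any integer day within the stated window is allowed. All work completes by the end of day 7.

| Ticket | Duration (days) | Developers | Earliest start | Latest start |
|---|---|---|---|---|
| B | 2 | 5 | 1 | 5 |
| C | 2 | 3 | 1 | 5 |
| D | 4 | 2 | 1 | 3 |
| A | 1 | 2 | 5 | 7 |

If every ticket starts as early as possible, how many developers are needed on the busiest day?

10

Early-start schedule: B@1, C@1, D@1, A@5.
Load per day: day 1: 10, day 2: 10, day 3: 2, day 4: 2, day 5: 2, day 6: 0, day 7: 0.
Peak is 10.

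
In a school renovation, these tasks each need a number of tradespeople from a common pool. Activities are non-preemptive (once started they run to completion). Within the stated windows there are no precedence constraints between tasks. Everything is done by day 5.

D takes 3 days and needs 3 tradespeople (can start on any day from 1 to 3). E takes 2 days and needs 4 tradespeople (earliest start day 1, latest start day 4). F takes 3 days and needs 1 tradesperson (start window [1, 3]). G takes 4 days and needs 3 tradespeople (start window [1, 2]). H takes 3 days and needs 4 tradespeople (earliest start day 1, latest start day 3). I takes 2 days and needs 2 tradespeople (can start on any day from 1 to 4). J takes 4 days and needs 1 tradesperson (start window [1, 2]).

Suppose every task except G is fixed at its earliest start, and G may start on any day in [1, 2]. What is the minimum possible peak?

G@1: d1:18  d2:18  d3:12  d4:4  d5:0 → peak 18
G@2: d1:15  d2:18  d3:12  d4:4  d5:3 → peak 18
Best is G@1, peak 18.

18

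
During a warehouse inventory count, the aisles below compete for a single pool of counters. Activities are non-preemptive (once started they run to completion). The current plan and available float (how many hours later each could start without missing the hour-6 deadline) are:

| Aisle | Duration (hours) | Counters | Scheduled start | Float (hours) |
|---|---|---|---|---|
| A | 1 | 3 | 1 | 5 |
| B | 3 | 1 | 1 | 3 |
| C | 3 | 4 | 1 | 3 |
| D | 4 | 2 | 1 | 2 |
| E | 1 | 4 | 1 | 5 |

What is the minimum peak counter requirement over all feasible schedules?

Early-start (A@1, B@1, C@1, D@1, E@1) gives peak 14: h1:14  h2:7  h3:7  h4:2  h5:0  h6:0.
Shift C→4, D→3, E→2.
Schedule A@1, B@1, C@4, D@3, E@2: h1:4  h2:5  h3:3  h4:6  h5:6  h6:6 — peak 6.

6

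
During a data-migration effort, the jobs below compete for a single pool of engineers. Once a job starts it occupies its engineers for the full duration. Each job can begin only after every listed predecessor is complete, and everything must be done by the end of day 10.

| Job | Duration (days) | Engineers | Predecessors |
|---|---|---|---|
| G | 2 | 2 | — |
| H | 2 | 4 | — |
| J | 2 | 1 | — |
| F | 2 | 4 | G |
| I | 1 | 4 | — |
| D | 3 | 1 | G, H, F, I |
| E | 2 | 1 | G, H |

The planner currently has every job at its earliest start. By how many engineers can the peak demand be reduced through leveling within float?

Early-start peak: d1:11  d2:7  d3:5  d4:5  d5:1  d6:1  d7:1  d8:0  d9:0  d10:0 ⇒ 11.
Leveled (G@1, H@3, J@1, F@5, I@7, D@8, E@8): d1:3  d2:3  d3:4  d4:4  d5:4  d6:4  d7:4  d8:2  d9:2  d10:1 ⇒ 4.
Reduction 11 − 4 = 7.

7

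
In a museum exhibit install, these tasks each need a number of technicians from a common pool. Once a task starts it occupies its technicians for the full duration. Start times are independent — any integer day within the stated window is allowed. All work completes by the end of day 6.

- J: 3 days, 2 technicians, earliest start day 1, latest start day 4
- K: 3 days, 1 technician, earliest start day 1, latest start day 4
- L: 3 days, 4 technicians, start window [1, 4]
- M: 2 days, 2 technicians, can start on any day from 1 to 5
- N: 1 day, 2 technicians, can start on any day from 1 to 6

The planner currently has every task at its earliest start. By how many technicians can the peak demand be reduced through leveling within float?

Early-start peak: d1:11  d2:9  d3:7  d4:0  d5:0  d6:0 ⇒ 11.
Leveled (J@1, K@1, L@4, M@1, N@3): d1:5  d2:5  d3:5  d4:4  d5:4  d6:4 ⇒ 5.
Reduction 11 − 5 = 6.

6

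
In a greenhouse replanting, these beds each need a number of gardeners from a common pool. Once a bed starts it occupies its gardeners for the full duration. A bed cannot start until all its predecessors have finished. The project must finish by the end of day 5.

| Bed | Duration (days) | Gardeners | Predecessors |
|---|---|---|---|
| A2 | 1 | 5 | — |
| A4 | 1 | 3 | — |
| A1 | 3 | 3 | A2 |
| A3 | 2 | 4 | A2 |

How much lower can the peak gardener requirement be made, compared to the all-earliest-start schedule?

Early-start peak: d1:8  d2:7  d3:7  d4:3  d5:0 ⇒ 8.
Leveled (A2@1, A4@2, A1@2, A3@3): d1:5  d2:6  d3:7  d4:7  d5:0 ⇒ 7.
Reduction 8 − 7 = 1.

1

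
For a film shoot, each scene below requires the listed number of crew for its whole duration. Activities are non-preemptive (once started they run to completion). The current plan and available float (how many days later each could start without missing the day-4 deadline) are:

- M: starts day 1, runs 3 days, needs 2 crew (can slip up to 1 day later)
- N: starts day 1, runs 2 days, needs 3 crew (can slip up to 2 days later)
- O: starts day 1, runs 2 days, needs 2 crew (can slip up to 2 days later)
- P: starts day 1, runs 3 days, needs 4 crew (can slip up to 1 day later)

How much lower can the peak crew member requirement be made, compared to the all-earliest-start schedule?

2

Early-start peak: d1:11  d2:11  d3:6  d4:0 ⇒ 11.
Leveled (M@1, N@1, O@3, P@1): d1:9  d2:9  d3:8  d4:2 ⇒ 9.
Reduction 11 − 9 = 2.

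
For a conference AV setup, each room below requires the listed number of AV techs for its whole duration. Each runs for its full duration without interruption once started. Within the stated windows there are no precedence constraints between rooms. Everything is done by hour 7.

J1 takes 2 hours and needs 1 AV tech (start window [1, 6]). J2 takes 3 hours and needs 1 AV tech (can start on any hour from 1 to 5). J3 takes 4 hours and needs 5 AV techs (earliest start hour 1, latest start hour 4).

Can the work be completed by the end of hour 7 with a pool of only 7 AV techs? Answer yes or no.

yes

Schedule J1@1, J2@1, J3@4: h1:2  h2:2  h3:1  h4:5  h5:5  h6:5  h7:5 — peak 5 ≤ 7.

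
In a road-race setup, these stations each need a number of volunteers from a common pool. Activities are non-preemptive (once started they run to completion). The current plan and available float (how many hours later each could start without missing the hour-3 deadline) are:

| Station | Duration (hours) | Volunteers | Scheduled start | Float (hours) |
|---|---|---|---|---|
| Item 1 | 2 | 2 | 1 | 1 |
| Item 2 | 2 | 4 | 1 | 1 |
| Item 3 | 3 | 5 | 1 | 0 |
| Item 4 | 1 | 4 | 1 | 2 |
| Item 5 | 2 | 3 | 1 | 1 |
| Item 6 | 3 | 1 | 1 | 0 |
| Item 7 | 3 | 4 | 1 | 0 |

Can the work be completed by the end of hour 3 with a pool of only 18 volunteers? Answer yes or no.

no

The minimum achievable peak is 19; 18 < 19, so no feasible schedule stays within the cap.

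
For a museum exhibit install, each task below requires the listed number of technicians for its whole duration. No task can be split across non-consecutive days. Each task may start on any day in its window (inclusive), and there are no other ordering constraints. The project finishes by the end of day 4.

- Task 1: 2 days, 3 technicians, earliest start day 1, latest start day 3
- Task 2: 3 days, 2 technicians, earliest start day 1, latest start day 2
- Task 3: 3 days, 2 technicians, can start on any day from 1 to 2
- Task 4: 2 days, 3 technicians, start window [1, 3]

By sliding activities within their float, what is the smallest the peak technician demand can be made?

7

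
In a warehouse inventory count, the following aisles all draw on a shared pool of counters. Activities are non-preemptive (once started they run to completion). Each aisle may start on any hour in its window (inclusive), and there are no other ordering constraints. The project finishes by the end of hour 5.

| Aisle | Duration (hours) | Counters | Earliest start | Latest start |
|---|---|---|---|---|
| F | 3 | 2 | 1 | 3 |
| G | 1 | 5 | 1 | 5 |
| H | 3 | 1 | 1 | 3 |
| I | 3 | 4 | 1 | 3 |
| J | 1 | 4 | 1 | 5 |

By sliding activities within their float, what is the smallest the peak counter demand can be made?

Early-start (F@1, G@1, H@1, I@1, J@1) gives peak 16: h1:16  h2:7  h3:7  h4:0  h5:0.
Shift H→2, I→2, J→5.
Schedule F@1, G@1, H@2, I@2, J@5: h1:7  h2:7  h3:7  h4:5  h5:4 — peak 7.

7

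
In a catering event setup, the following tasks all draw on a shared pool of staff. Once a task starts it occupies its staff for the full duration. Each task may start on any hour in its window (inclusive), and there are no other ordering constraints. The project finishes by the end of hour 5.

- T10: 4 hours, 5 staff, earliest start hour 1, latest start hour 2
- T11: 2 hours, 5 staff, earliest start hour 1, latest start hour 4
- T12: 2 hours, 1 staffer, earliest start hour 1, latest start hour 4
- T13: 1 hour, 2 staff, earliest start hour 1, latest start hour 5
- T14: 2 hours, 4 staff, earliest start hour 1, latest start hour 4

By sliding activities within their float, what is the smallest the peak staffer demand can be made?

Early-start (T10@1, T11@1, T12@1, T13@1, T14@1) gives peak 17: h1:17  h2:15  h3:5  h4:5  h5:0.
Shift T12→3, T13→3, T14→4.
Schedule T10@1, T11@1, T12@3, T13@3, T14@4: h1:10  h2:10  h3:8  h4:10  h5:4 — peak 10.

10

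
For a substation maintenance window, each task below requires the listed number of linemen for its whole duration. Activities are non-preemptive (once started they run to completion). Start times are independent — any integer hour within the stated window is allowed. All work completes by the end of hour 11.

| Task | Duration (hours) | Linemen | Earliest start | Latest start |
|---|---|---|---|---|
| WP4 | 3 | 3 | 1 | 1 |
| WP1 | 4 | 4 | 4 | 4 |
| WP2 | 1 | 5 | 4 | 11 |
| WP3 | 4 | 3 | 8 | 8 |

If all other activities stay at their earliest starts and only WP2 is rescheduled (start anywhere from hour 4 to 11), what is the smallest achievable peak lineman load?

WP2@4: h1:3  h2:3  h3:3  h4:9  h5:4  h6:4  h7:4  h8:3  h9:3  h10:3  h11:3 → peak 9
WP2@5: h1:3  h2:3  h3:3  h4:4  h5:9  h6:4  h7:4  h8:3  h9:3  h10:3  h11:3 → peak 9
WP2@6: h1:3  h2:3  h3:3  h4:4  h5:4  h6:9  h7:4  h8:3  h9:3  h10:3  h11:3 → peak 9
WP2@7: h1:3  h2:3  h3:3  h4:4  h5:4  h6:4  h7:9  h8:3  h9:3  h10:3  h11:3 → peak 9
WP2@8: h1:3  h2:3  h3:3  h4:4  h5:4  h6:4  h7:4  h8:8  h9:3  h10:3  h11:3 → peak 8
WP2@9: h1:3  h2:3  h3:3  h4:4  h5:4  h6:4  h7:4  h8:3  h9:8  h10:3  h11:3 → peak 8
WP2@10: h1:3  h2:3  h3:3  h4:4  h5:4  h6:4  h7:4  h8:3  h9:3  h10:8  h11:3 → peak 8
WP2@11: h1:3  h2:3  h3:3  h4:4  h5:4  h6:4  h7:4  h8:3  h9:3  h10:3  h11:8 → peak 8
Best is WP2@8, peak 8.

8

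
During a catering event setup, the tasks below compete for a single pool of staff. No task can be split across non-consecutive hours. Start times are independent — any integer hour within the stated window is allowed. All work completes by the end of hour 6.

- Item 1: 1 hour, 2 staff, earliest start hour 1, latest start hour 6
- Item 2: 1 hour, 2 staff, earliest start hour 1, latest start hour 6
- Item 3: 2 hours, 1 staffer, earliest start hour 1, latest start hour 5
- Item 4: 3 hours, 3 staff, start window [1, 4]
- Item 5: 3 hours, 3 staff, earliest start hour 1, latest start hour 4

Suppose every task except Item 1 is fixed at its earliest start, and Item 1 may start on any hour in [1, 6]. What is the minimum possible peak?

Item 1@1: h1:11  h2:7  h3:6  h4:0  h5:0  h6:0 → peak 11
Item 1@2: h1:9  h2:9  h3:6  h4:0  h5:0  h6:0 → peak 9
Item 1@3: h1:9  h2:7  h3:8  h4:0  h5:0  h6:0 → peak 9
Item 1@4: h1:9  h2:7  h3:6  h4:2  h5:0  h6:0 → peak 9
Item 1@5: h1:9  h2:7  h3:6  h4:0  h5:2  h6:0 → peak 9
Item 1@6: h1:9  h2:7  h3:6  h4:0  h5:0  h6:2 → peak 9
Best is Item 1@2, peak 9.

9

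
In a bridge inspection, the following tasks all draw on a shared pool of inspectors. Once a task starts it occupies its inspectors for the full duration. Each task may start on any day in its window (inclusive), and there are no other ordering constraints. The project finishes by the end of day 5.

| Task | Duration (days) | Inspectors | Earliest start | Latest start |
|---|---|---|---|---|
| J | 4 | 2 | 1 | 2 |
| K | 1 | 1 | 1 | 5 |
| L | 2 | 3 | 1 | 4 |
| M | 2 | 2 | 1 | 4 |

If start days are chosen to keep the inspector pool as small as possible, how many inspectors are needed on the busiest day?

5

Early-start (J@1, K@1, L@1, M@1) gives peak 8: d1:8  d2:7  d3:2  d4:2  d5:0.
Shift L→2, M→4.
Schedule J@1, K@1, L@2, M@4: d1:3  d2:5  d3:5  d4:4  d5:2 — peak 5.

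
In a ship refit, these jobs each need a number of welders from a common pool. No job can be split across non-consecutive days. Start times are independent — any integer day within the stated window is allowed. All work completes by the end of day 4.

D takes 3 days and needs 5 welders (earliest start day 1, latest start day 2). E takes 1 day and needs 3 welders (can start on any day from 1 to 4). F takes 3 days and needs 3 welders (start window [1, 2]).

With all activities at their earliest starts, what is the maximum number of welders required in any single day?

Early-start schedule: D@1, E@1, F@1.
Load per day: day 1: 11, day 2: 8, day 3: 8, day 4: 0.
Peak is 11.

11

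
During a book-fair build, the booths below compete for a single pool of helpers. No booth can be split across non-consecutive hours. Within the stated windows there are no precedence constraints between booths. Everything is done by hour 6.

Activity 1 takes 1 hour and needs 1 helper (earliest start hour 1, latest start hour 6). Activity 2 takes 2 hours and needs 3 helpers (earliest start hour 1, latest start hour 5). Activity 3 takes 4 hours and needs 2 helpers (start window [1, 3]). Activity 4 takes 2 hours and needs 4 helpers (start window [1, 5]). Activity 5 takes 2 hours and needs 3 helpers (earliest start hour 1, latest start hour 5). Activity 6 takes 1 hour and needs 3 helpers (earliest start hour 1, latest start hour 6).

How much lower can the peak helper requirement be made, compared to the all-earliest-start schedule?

10

Early-start peak: h1:16  h2:12  h3:2  h4:2  h5:0  h6:0 ⇒ 16.
Leveled (Activity 1@1, Activity 2@1, Activity 3@1, Activity 4@3, Activity 5@5, Activity 6@5): h1:6  h2:5  h3:6  h4:6  h5:6  h6:3 ⇒ 6.
Reduction 16 − 6 = 10.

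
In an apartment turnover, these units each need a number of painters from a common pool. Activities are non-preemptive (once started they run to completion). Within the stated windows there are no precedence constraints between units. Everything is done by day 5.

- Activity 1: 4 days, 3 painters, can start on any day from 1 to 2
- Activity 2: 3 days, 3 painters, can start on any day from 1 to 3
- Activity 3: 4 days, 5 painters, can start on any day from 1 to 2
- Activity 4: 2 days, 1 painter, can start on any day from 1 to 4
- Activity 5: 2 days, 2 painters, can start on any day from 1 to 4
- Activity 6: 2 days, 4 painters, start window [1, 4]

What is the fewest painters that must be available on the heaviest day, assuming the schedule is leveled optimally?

Early-start (Activity 1@1, Activity 2@1, Activity 3@1, Activity 4@1, Activity 5@1, Activity 6@1) gives peak 18: d1:18  d2:18  d3:11  d4:8  d5:0.
Shift Activity 4→3, Activity 6→4.
Schedule Activity 1@1, Activity 2@1, Activity 3@1, Activity 4@3, Activity 5@1, Activity 6@4: d1:13  d2:13  d3:12  d4:13  d5:4 — peak 13.

13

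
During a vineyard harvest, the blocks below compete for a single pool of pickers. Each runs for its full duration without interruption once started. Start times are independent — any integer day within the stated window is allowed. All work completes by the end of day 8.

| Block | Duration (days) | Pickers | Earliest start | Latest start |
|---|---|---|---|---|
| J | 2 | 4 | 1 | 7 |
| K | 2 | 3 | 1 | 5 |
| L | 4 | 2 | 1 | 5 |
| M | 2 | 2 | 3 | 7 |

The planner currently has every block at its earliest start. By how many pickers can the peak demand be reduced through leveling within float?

Early-start peak: d1:9  d2:9  d3:4  d4:4  d5:0  d6:0  d7:0  d8:0 ⇒ 9.
Leveled (J@1, K@3, L@5, M@5): d1:4  d2:4  d3:3  d4:3  d5:4  d6:4  d7:2  d8:2 ⇒ 4.
Reduction 9 − 4 = 5.

5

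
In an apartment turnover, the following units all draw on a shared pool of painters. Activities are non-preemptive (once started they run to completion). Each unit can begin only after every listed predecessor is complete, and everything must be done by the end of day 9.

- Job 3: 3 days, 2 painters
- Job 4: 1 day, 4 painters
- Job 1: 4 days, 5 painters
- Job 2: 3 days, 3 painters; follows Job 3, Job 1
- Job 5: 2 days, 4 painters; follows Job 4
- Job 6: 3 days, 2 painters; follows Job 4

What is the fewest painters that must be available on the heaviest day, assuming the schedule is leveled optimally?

Early-start (Job 3@1, Job 4@1, Job 1@1, Job 2@5, Job 5@2, Job 6@2) gives peak 13: d1:11  d2:13  d3:13  d4:7  d5:3  d6:3  d7:3  d8:0  d9:0.
Shift Job 1→2, Job 2→6, Job 5→7, Job 6→4.
Schedule Job 3@1, Job 4@1, Job 1@2, Job 2@6, Job 5@7, Job 6@4: d1:6  d2:7  d3:7  d4:7  d5:7  d6:5  d7:7  d8:7  d9:0 — peak 7.

7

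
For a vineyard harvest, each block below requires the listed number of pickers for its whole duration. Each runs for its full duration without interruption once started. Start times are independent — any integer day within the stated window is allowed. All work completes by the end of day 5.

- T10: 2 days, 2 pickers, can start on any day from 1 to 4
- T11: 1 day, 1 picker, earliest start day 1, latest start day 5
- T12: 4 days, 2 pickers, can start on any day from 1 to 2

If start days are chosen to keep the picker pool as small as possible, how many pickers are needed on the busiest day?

Early-start (T10@1, T11@1, T12@1) gives peak 5: d1:5  d2:4  d3:2  d4:2  d5:0.
Shift T12→2.
Schedule T10@1, T11@1, T12@2: d1:3  d2:4  d3:2  d4:2  d5:2 — peak 4.

4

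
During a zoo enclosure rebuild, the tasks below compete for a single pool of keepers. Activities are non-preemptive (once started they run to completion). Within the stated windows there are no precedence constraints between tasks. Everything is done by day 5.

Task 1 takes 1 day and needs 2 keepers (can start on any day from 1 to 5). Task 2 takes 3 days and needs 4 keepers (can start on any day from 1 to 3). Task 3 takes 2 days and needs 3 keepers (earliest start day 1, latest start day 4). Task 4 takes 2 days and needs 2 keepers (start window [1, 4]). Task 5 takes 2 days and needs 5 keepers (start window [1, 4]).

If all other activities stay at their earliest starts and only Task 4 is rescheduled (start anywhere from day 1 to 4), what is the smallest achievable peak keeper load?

Task 4@1: d1:16  d2:14  d3:4  d4:0  d5:0 → peak 16
Task 4@2: d1:14  d2:14  d3:6  d4:0  d5:0 → peak 14
Task 4@3: d1:14  d2:12  d3:6  d4:2  d5:0 → peak 14
Task 4@4: d1:14  d2:12  d3:4  d4:2  d5:2 → peak 14
Best is Task 4@2, peak 14.

14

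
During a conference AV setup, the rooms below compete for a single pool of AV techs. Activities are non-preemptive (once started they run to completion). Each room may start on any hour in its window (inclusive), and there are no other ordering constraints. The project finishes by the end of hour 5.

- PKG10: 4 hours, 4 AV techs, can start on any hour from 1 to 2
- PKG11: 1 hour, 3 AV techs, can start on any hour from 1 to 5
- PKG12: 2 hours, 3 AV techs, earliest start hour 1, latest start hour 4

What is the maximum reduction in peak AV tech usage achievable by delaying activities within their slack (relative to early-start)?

Early-start peak: h1:10  h2:7  h3:4  h4:4  h5:0 ⇒ 10.
Leveled (PKG10@1, PKG11@1, PKG12@2): h1:7  h2:7  h3:7  h4:4  h5:0 ⇒ 7.
Reduction 10 − 7 = 3.

3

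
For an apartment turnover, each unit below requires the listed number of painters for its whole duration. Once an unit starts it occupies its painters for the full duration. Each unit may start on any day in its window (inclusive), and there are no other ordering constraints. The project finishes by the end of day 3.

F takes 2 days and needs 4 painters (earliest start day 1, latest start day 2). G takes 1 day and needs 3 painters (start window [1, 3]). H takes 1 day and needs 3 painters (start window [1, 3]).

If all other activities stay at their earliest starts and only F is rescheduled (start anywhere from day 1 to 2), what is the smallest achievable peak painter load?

F@1: d1:10  d2:4  d3:0 → peak 10
F@2: d1:6  d2:4  d3:4 → peak 6
Best is F@2, peak 6.

6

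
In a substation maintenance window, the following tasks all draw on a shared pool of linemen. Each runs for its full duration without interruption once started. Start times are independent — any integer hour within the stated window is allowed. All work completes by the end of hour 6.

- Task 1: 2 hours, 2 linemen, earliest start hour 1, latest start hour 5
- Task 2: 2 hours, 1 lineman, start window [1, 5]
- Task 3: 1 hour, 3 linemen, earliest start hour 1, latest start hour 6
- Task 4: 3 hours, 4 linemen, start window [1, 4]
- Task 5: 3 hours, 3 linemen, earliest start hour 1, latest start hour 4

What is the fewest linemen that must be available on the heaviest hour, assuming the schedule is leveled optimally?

Early-start (Task 1@1, Task 2@1, Task 3@1, Task 4@1, Task 5@1) gives peak 13: h1:13  h2:10  h3:7  h4:0  h5:0  h6:0.
Shift Task 3→3, Task 4→4.
Schedule Task 1@1, Task 2@1, Task 3@3, Task 4@4, Task 5@1: h1:6  h2:6  h3:6  h4:4  h5:4  h6:4 — peak 6.

6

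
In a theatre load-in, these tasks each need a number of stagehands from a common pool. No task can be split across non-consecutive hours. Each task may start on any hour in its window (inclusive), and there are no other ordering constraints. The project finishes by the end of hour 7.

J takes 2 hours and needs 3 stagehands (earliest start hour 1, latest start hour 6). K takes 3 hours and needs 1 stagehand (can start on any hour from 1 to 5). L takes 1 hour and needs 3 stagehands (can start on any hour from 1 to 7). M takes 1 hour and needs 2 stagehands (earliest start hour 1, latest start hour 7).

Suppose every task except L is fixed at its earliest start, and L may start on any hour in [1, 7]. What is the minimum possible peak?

6

L@1: h1:9  h2:4  h3:1  h4:0  h5:0  h6:0  h7:0 → peak 9
L@2: h1:6  h2:7  h3:1  h4:0  h5:0  h6:0  h7:0 → peak 7
L@3: h1:6  h2:4  h3:4  h4:0  h5:0  h6:0  h7:0 → peak 6
L@4: h1:6  h2:4  h3:1  h4:3  h5:0  h6:0  h7:0 → peak 6
L@5: h1:6  h2:4  h3:1  h4:0  h5:3  h6:0  h7:0 → peak 6
L@6: h1:6  h2:4  h3:1  h4:0  h5:0  h6:3  h7:0 → peak 6
L@7: h1:6  h2:4  h3:1  h4:0  h5:0  h6:0  h7:3 → peak 6
Best is L@3, peak 6.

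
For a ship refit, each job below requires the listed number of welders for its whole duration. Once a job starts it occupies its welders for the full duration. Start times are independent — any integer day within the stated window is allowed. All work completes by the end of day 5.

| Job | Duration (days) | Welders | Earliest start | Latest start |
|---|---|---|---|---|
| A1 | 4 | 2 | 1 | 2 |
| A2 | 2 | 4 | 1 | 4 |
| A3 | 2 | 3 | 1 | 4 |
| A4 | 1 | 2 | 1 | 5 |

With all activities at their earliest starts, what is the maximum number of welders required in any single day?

11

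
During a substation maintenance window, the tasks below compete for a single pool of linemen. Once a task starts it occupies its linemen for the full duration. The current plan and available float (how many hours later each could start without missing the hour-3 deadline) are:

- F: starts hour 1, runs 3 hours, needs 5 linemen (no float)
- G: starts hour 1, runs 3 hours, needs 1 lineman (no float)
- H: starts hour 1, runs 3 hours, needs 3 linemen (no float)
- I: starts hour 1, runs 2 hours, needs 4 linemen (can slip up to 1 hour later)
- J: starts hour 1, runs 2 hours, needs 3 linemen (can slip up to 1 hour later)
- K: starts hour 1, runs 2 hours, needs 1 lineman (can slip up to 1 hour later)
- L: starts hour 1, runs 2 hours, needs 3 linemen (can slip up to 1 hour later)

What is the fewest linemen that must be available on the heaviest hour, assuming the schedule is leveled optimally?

Schedule F@1, G@1, H@1, I@1, J@1, K@1, L@1: h1:20  h2:20  h3:9 — peak 20.
No arrangement of the 16 feasible schedules does better.

20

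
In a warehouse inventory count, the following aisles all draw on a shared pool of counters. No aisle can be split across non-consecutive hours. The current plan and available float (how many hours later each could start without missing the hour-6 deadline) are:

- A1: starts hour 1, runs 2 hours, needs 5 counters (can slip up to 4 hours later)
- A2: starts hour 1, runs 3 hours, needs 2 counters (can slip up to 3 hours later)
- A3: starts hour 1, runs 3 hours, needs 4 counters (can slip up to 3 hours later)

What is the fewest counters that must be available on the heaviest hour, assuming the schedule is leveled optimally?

6

Early-start (A1@1, A2@1, A3@1) gives peak 11: h1:11  h2:11  h3:6  h4:0  h5:0  h6:0.
Shift A2→3, A3→3.
Schedule A1@1, A2@3, A3@3: h1:5  h2:5  h3:6  h4:6  h5:6  h6:0 — peak 6.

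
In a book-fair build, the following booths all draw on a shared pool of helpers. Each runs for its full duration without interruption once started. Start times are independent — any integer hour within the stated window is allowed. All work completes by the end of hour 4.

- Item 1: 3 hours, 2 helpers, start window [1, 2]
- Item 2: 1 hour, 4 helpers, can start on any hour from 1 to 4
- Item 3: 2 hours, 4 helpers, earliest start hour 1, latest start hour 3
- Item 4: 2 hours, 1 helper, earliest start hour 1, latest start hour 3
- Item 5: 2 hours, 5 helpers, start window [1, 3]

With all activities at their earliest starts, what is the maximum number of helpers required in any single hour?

16

Early-start schedule: Item 1@1, Item 2@1, Item 3@1, Item 4@1, Item 5@1.
Load per hour: hour 1: 16, hour 2: 12, hour 3: 2, hour 4: 0.
Peak is 16.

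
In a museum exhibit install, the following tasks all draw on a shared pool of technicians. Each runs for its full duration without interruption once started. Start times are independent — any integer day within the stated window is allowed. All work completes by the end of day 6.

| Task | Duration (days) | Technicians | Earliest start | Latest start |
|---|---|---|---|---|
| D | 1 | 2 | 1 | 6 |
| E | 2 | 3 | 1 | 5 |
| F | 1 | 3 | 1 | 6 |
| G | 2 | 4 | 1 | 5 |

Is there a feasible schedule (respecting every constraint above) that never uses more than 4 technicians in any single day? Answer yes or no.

yes

Schedule D@1, E@2, F@4, G@5: d1:2  d2:3  d3:3  d4:3  d5:4  d6:4 — peak 4 ≤ 4.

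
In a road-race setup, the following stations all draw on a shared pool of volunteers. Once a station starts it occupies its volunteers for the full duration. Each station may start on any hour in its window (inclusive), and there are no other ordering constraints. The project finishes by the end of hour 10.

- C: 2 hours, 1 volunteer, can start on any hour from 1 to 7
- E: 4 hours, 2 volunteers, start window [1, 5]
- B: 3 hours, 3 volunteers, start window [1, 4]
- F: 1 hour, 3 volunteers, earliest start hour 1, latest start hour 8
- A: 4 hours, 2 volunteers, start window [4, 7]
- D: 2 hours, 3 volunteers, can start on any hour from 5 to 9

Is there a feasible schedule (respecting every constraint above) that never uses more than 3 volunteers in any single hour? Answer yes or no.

no

Total volunteer-hours = 36; over 10 hours the average is 36/10 > 3, so some hour must exceed 3.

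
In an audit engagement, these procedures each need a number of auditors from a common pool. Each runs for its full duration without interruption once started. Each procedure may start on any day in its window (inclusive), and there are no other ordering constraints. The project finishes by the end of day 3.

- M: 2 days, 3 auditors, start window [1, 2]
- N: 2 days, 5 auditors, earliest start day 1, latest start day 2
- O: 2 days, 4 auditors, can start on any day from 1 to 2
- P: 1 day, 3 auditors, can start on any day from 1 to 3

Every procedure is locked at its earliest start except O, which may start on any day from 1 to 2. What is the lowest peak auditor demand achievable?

O@1: d1:15  d2:12  d3:0 → peak 15
O@2: d1:11  d2:12  d3:4 → peak 12
Best is O@2, peak 12.

12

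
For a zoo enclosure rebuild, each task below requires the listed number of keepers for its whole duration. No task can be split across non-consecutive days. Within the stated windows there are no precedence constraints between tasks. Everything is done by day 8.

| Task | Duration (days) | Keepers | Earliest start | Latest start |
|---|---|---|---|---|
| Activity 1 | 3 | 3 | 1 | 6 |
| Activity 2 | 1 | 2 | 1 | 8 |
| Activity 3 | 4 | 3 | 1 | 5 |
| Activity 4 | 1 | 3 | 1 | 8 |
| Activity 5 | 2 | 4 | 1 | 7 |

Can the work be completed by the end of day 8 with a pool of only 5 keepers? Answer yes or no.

no

The minimum achievable peak is 6; 5 < 6, so no feasible schedule stays within the cap.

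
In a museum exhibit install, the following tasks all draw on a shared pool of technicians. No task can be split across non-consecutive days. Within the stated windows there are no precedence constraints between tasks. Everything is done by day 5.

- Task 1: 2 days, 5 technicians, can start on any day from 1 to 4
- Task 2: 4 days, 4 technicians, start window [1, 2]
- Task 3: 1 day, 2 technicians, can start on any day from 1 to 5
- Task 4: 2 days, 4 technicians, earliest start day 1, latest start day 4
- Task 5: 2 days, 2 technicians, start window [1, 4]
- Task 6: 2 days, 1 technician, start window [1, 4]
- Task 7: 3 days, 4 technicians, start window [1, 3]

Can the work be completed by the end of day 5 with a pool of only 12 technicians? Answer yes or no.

Schedule Task 1@1, Task 2@1, Task 3@1, Task 4@4, Task 5@2, Task 6@1, Task 7@3: d1:12  d2:12  d3:10  d4:12  d5:8 — peak 12 ≤ 12.

yes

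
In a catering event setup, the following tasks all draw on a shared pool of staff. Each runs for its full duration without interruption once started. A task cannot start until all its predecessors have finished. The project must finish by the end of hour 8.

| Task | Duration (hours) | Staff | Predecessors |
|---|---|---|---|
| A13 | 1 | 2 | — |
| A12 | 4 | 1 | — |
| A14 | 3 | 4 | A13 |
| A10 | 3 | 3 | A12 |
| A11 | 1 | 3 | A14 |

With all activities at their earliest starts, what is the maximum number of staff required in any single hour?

6

Early-start schedule: A13@1, A12@1, A14@2, A10@5, A11@5.
Load per hour: hour 1: 3, hour 2: 5, hour 3: 5, hour 4: 5, hour 5: 6, hour 6: 3, hour 7: 3, hour 8: 0.
Peak is 6.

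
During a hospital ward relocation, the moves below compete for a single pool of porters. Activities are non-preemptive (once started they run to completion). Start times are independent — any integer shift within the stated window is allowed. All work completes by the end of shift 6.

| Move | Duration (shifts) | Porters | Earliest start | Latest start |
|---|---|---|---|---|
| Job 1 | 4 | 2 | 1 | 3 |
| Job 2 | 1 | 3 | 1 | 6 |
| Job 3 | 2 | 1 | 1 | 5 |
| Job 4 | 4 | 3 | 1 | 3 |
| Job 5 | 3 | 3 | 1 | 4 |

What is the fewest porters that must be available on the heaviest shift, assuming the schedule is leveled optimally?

8

Early-start (Job 1@1, Job 2@1, Job 3@1, Job 4@1, Job 5@1) gives peak 12: s1:12  s2:9  s3:8  s4:5  s5:0  s6:0.
Shift Job 4→2, Job 5→3.
Schedule Job 1@1, Job 2@1, Job 3@1, Job 4@2, Job 5@3: s1:6  s2:6  s3:8  s4:8  s5:6  s6:0 — peak 8.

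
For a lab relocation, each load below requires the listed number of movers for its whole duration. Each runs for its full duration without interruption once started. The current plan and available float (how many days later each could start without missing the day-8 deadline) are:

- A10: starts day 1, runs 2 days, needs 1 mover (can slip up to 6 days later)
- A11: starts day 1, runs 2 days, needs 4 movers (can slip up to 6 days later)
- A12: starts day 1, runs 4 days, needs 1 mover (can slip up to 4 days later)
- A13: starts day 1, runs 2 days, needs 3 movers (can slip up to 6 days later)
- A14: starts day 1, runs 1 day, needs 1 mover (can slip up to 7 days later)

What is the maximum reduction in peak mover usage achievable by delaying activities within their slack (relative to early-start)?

Early-start peak: d1:10  d2:9  d3:1  d4:1  d5:0  d6:0  d7:0  d8:0 ⇒ 10.
Leveled (A10@1, A11@3, A12@5, A13@1, A14@5): d1:4  d2:4  d3:4  d4:4  d5:2  d6:1  d7:1  d8:1 ⇒ 4.
Reduction 10 − 4 = 6.

6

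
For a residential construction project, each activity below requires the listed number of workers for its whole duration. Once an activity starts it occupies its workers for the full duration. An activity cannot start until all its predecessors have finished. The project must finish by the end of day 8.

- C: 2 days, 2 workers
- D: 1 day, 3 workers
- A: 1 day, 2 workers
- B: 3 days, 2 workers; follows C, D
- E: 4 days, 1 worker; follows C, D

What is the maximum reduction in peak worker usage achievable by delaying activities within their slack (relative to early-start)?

Early-start peak: d1:7  d2:2  d3:3  d4:3  d5:3  d6:1  d7:0  d8:0 ⇒ 7.
Leveled (C@1, D@3, A@4, B@5, E@4): d1:2  d2:2  d3:3  d4:3  d5:3  d6:3  d7:3  d8:0 ⇒ 3.
Reduction 7 − 3 = 4.

4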